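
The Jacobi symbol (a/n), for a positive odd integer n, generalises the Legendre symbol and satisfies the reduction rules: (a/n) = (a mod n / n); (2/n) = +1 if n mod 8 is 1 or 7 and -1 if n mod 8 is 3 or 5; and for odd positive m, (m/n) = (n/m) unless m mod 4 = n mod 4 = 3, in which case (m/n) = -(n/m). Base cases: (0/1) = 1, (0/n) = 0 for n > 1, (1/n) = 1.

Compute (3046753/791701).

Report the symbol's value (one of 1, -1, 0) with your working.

1

(3046753/791701) = (671650/791701)   [reduce mod 791701]
671650 = 2^1·335825; (2/791701) = -1 since 791701 mod 8 = 5, so (671650/791701) = (-1)^1·(335825/791701); sign now -1
reciprocity: (335825/791701) = +1·(791701/335825) since 335825 mod 4 = 1, 791701 mod 4 = 1; sign now -1
(791701/335825) = (120051/335825)   [reduce mod 335825]
reciprocity: (120051/335825) = +1·(335825/120051) since 120051 mod 4 = 3, 335825 mod 4 = 1; sign now -1
(335825/120051) = (95723/120051)   [reduce mod 120051]
reciprocity: (95723/120051) = -1·(120051/95723) since 95723 mod 4 = 3, 120051 mod 4 = 3; sign now +1
(120051/95723) = (24328/95723)   [reduce mod 95723]
24328 = 2^3·3041; (2/95723) = -1 since 95723 mod 8 = 3, so (24328/95723) = (-1)^3·(3041/95723); sign now -1
reciprocity: (3041/95723) = +1·(95723/3041) since 3041 mod 4 = 1, 95723 mod 4 = 3; sign now -1
(95723/3041) = (1452/3041)   [reduce mod 3041]
1452 = 2^2·363; (2/3041) = +1 since 3041 mod 8 = 1, so (1452/3041) = (+1)^2·(363/3041); sign now -1
reciprocity: (363/3041) = +1·(3041/363) since 363 mod 4 = 3, 3041 mod 4 = 1; sign now -1
(3041/363) = (137/363)   [reduce mod 363]
reciprocity: (137/363) = +1·(363/137) since 137 mod 4 = 1, 363 mod 4 = 3; sign now -1
(363/137) = (89/137)   [reduce mod 137]
reciprocity: (89/137) = +1·(137/89) since 89 mod 4 = 1, 137 mod 4 = 1; sign now -1
(137/89) = (48/89)   [reduce mod 89]
48 = 2^4·3; (2/89) = +1 since 89 mod 8 = 1, so (48/89) = (+1)^4·(3/89); sign now -1
reciprocity: (3/89) = +1·(89/3) since 3 mod 4 = 3, 89 mod 4 = 1; sign now -1
(89/3) = (2/3)   [reduce mod 3]
2 = 2^1·1; (2/3) = -1 since 3 mod 8 = 3, so (2/3) = (-1)^1·(1/3); sign now +1
(1/3) = 1; final value = sign = +1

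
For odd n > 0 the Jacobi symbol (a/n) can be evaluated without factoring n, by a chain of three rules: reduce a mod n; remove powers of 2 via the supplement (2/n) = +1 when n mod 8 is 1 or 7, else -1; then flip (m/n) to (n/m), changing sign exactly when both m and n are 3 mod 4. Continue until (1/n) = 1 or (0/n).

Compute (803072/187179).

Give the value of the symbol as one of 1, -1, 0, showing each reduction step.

-1

(803072/187179): 803072 mod 187179 = 54356, so (803072/187179) = (54356/187179)
factor out 2^2: 54356 = 2^2·13589; with 187179 mod 8 = 3, (2/187179) = -1; sign now +1; continue with (13589/187179)
flip (13589/187179) -> (187179/13589): both odd, 13589 mod 4 = 1, 187179 mod 4 = 3, so the flip contributes +1; sign now +1
(187179/13589): 187179 mod 13589 = 10522, so (187179/13589) = (10522/13589)
factor out 2^1: 10522 = 2^1·5261; with 13589 mod 8 = 5, (2/13589) = -1; sign now -1; continue with (5261/13589)
flip (5261/13589) -> (13589/5261): both odd, 5261 mod 4 = 1, 13589 mod 4 = 1, so the flip contributes +1; sign now -1
(13589/5261): 13589 mod 5261 = 3067, so (13589/5261) = (3067/5261)
flip (3067/5261) -> (5261/3067): both odd, 3067 mod 4 = 3, 5261 mod 4 = 1, so the flip contributes +1; sign now -1
(5261/3067): 5261 mod 3067 = 2194, so (5261/3067) = (2194/3067)
factor out 2^1: 2194 = 2^1·1097; with 3067 mod 8 = 3, (2/3067) = -1; sign now +1; continue with (1097/3067)
flip (1097/3067) -> (3067/1097): both odd, 1097 mod 4 = 1, 3067 mod 4 = 3, so the flip contributes +1; sign now +1
(3067/1097): 3067 mod 1097 = 873, so (3067/1097) = (873/1097)
flip (873/1097) -> (1097/873): both odd, 873 mod 4 = 1, 1097 mod 4 = 1, so the flip contributes +1; sign now +1
(1097/873): 1097 mod 873 = 224, so (1097/873) = (224/873)
factor out 2^5: 224 = 2^5·7; with 873 mod 8 = 1, (2/873) = +1; sign now +1; continue with (7/873)
flip (7/873) -> (873/7): both odd, 7 mod 4 = 3, 873 mod 4 = 1, so the flip contributes +1; sign now +1
(873/7): 873 mod 7 = 5, so (873/7) = (5/7)
flip (5/7) -> (7/5): both odd, 5 mod 4 = 1, 7 mod 4 = 3, so the flip contributes +1; sign now +1
(7/5): 7 mod 5 = 2, so (7/5) = (2/5)
factor out 2^1: 2 = 2^1·1; with 5 mod 8 = 5, (2/5) = -1; sign now -1; continue with (1/5)
reached (1/5) = 1, so the symbol is -1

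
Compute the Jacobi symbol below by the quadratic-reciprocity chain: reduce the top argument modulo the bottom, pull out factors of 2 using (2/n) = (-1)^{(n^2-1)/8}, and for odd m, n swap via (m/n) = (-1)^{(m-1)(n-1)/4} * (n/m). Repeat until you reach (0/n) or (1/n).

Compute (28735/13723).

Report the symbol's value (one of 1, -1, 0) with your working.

-1

(28735/13723) = (1289/13723)   [reduce mod 13723]
reciprocity: (1289/13723) = +1·(13723/1289) since 1289 mod 4 = 1, 13723 mod 4 = 3; sign now +1
(13723/1289) = (833/1289)   [reduce mod 1289]
reciprocity: (833/1289) = +1·(1289/833) since 833 mod 4 = 1, 1289 mod 4 = 1; sign now +1
(1289/833) = (456/833)   [reduce mod 833]
456 = 2^3·57; (2/833) = +1 since 833 mod 8 = 1, so (456/833) = (+1)^3·(57/833); sign now +1
reciprocity: (57/833) = +1·(833/57) since 57 mod 4 = 1, 833 mod 4 = 1; sign now +1
(833/57) = (35/57)   [reduce mod 57]
reciprocity: (35/57) = +1·(57/35) since 35 mod 4 = 3, 57 mod 4 = 1; sign now +1
(57/35) = (22/35)   [reduce mod 35]
22 = 2^1·11; (2/35) = -1 since 35 mod 8 = 3, so (22/35) = (-1)^1·(11/35); sign now -1
reciprocity: (11/35) = -1·(35/11) since 11 mod 4 = 3, 35 mod 4 = 3; sign now +1
(35/11) = (2/11)   [reduce mod 11]
2 = 2^1·1; (2/11) = -1 since 11 mod 8 = 3, so (2/11) = (-1)^1·(1/11); sign now -1
(1/11) = 1; final value = sign = -1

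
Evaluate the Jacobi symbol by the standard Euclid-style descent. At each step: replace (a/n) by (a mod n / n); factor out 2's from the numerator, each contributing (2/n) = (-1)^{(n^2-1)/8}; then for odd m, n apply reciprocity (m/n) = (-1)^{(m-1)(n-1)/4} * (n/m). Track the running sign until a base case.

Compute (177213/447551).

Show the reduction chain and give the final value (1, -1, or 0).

flip (177213/447551) -> (447551/177213): both odd, 177213 mod 4 = 1, 447551 mod 4 = 3, so the flip contributes +1; sign now +1
(447551/177213): 447551 mod 177213 = 93125, so (447551/177213) = (93125/177213)
flip (93125/177213) -> (177213/93125): both odd, 93125 mod 4 = 1, 177213 mod 4 = 1, so the flip contributes +1; sign now +1
(177213/93125): 177213 mod 93125 = 84088, so (177213/93125) = (84088/93125)
factor out 2^3: 84088 = 2^3·10511; with 93125 mod 8 = 5, (2/93125) = -1; sign now -1; continue with (10511/93125)
flip (10511/93125) -> (93125/10511): both odd, 10511 mod 4 = 3, 93125 mod 4 = 1, so the flip contributes +1; sign now -1
(93125/10511): 93125 mod 10511 = 9037, so (93125/10511) = (9037/10511)
flip (9037/10511) -> (10511/9037): both odd, 9037 mod 4 = 1, 10511 mod 4 = 3, so the flip contributes +1; sign now -1
(10511/9037): 10511 mod 9037 = 1474, so (10511/9037) = (1474/9037)
factor out 2^1: 1474 = 2^1·737; with 9037 mod 8 = 5, (2/9037) = -1; sign now +1; continue with (737/9037)
flip (737/9037) -> (9037/737): both odd, 737 mod 4 = 1, 9037 mod 4 = 1, so the flip contributes +1; sign now +1
(9037/737): 9037 mod 737 = 193, so (9037/737) = (193/737)
flip (193/737) -> (737/193): both odd, 193 mod 4 = 1, 737 mod 4 = 1, so the flip contributes +1; sign now +1
(737/193): 737 mod 193 = 158, so (737/193) = (158/193)
factor out 2^1: 158 = 2^1·79; with 193 mod 8 = 1, (2/193) = +1; sign now +1; continue with (79/193)
flip (79/193) -> (193/79): both odd, 79 mod 4 = 3, 193 mod 4 = 1, so the flip contributes +1; sign now +1
(193/79): 193 mod 79 = 35, so (193/79) = (35/79)
flip (35/79) -> (79/35): both odd, 35 mod 4 = 3, 79 mod 4 = 3, so the flip contributes -1; sign now -1
(79/35): 79 mod 35 = 9, so (79/35) = (9/35)
flip (9/35) -> (35/9): both odd, 9 mod 4 = 1, 35 mod 4 = 3, so the flip contributes +1; sign now -1
(35/9): 35 mod 9 = 8, so (35/9) = (8/9)
factor out 2^3: 8 = 2^3·1; with 9 mod 8 = 1, (2/9) = +1; sign now -1; continue with (1/9)
reached (1/9) = 1, so the symbol is -1

-1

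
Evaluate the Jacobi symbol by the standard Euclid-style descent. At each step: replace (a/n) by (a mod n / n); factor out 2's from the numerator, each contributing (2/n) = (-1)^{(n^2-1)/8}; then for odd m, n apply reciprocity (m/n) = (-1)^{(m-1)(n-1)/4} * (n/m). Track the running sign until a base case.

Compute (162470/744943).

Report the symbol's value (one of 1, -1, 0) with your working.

factor out 2^1: 162470 = 2^1·81235; with 744943 mod 8 = 7, (2/744943) = +1; sign now +1; continue with (81235/744943)
flip (81235/744943) -> (744943/81235): both odd, 81235 mod 4 = 3, 744943 mod 4 = 3, so the flip contributes -1; sign now -1
(744943/81235): 744943 mod 81235 = 13828, so (744943/81235) = (13828/81235)
factor out 2^2: 13828 = 2^2·3457; with 81235 mod 8 = 3, (2/81235) = -1; sign now -1; continue with (3457/81235)
flip (3457/81235) -> (81235/3457): both odd, 3457 mod 4 = 1, 81235 mod 4 = 3, so the flip contributes +1; sign now -1
(81235/3457): 81235 mod 3457 = 1724, so (81235/3457) = (1724/3457)
factor out 2^2: 1724 = 2^2·431; with 3457 mod 8 = 1, (2/3457) = +1; sign now -1; continue with (431/3457)
flip (431/3457) -> (3457/431): both odd, 431 mod 4 = 3, 3457 mod 4 = 1, so the flip contributes +1; sign now -1
(3457/431): 3457 mod 431 = 9, so (3457/431) = (9/431)
flip (9/431) -> (431/9): both odd, 9 mod 4 = 1, 431 mod 4 = 3, so the flip contributes +1; sign now -1
(431/9): 431 mod 9 = 8, so (431/9) = (8/9)
factor out 2^3: 8 = 2^3·1; with 9 mod 8 = 1, (2/9) = +1; sign now -1; continue with (1/9)
reached (1/9) = 1, so the symbol is -1

-1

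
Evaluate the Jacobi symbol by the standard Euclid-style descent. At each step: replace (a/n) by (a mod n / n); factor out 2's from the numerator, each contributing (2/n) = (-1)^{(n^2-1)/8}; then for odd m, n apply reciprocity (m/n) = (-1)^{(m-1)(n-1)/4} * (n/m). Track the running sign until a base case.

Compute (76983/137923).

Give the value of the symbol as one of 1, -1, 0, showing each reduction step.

reciprocity: (76983/137923) = -1·(137923/76983) since 76983 mod 4 = 3, 137923 mod 4 = 3; sign now -1
(137923/76983) = (60940/76983)   [reduce mod 76983]
60940 = 2^2·15235; (2/76983) = +1 since 76983 mod 8 = 7, so (60940/76983) = (+1)^2·(15235/76983); sign now -1
reciprocity: (15235/76983) = -1·(76983/15235) since 15235 mod 4 = 3, 76983 mod 4 = 3; sign now +1
(76983/15235) = (808/15235)   [reduce mod 15235]
808 = 2^3·101; (2/15235) = -1 since 15235 mod 8 = 3, so (808/15235) = (-1)^3·(101/15235); sign now -1
reciprocity: (101/15235) = +1·(15235/101) since 101 mod 4 = 1, 15235 mod 4 = 3; sign now -1
(15235/101) = (85/101)   [reduce mod 101]
reciprocity: (85/101) = +1·(101/85) since 85 mod 4 = 1, 101 mod 4 = 1; sign now -1
(101/85) = (16/85)   [reduce mod 85]
16 = 2^4·1; (2/85) = -1 since 85 mod 8 = 5, so (16/85) = (-1)^4·(1/85); sign now -1
(1/85) = 1; final value = sign = -1

-1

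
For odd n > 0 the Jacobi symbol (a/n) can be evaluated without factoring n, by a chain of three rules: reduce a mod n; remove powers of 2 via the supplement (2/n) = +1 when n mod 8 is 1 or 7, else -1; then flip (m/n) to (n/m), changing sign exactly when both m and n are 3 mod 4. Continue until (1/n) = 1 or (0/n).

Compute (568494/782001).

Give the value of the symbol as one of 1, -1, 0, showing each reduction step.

factor out 2^1: 568494 = 2^1·284247; with 782001 mod 8 = 1, (2/782001) = +1; sign now +1; continue with (284247/782001)
flip (284247/782001) -> (782001/284247): both odd, 284247 mod 4 = 3, 782001 mod 4 = 1, so the flip contributes +1; sign now +1
(782001/284247): 782001 mod 284247 = 213507, so (782001/284247) = (213507/284247)
flip (213507/284247) -> (284247/213507): both odd, 213507 mod 4 = 3, 284247 mod 4 = 3, so the flip contributes -1; sign now -1
(284247/213507): 284247 mod 213507 = 70740, so (284247/213507) = (70740/213507)
factor out 2^2: 70740 = 2^2·17685; with 213507 mod 8 = 3, (2/213507) = -1; sign now -1; continue with (17685/213507)
flip (17685/213507) -> (213507/17685): both odd, 17685 mod 4 = 1, 213507 mod 4 = 3, so the flip contributes +1; sign now -1
(213507/17685): 213507 mod 17685 = 1287, so (213507/17685) = (1287/17685)
flip (1287/17685) -> (17685/1287): both odd, 1287 mod 4 = 3, 17685 mod 4 = 1, so the flip contributes +1; sign now -1
(17685/1287): 17685 mod 1287 = 954, so (17685/1287) = (954/1287)
factor out 2^1: 954 = 2^1·477; with 1287 mod 8 = 7, (2/1287) = +1; sign now -1; continue with (477/1287)
flip (477/1287) -> (1287/477): both odd, 477 mod 4 = 1, 1287 mod 4 = 3, so the flip contributes +1; sign now -1
(1287/477): 1287 mod 477 = 333, so (1287/477) = (333/477)
flip (333/477) -> (477/333): both odd, 333 mod 4 = 1, 477 mod 4 = 1, so the flip contributes +1; sign now -1
(477/333): 477 mod 333 = 144, so (477/333) = (144/333)
factor out 2^4: 144 = 2^4·9; with 333 mod 8 = 5, (2/333) = -1; sign now -1; continue with (9/333)
flip (9/333) -> (333/9): both odd, 9 mod 4 = 1, 333 mod 4 = 1, so the flip contributes +1; sign now -1
(333/9): 333 mod 9 = 0, so (333/9) = (0/9)
reached (0/9); gcd(a, n) > 1, so (0/9) = 0 and the symbol is 0

0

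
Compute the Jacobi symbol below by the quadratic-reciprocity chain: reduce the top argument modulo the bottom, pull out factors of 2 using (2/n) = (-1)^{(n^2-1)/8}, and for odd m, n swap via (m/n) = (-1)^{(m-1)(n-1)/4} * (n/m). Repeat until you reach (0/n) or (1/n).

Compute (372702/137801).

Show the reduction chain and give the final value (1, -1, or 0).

-1

(372702/137801) = (97100/137801)   [reduce mod 137801]
97100 = 2^2·24275; (2/137801) = +1 since 137801 mod 8 = 1, so (97100/137801) = (+1)^2·(24275/137801); sign now +1
reciprocity: (24275/137801) = +1·(137801/24275) since 24275 mod 4 = 3, 137801 mod 4 = 1; sign now +1
(137801/24275) = (16426/24275)   [reduce mod 24275]
16426 = 2^1·8213; (2/24275) = -1 since 24275 mod 8 = 3, so (16426/24275) = (-1)^1·(8213/24275); sign now -1
reciprocity: (8213/24275) = +1·(24275/8213) since 8213 mod 4 = 1, 24275 mod 4 = 3; sign now -1
(24275/8213) = (7849/8213)   [reduce mod 8213]
reciprocity: (7849/8213) = +1·(8213/7849) since 7849 mod 4 = 1, 8213 mod 4 = 1; sign now -1
(8213/7849) = (364/7849)   [reduce mod 7849]
364 = 2^2·91; (2/7849) = +1 since 7849 mod 8 = 1, so (364/7849) = (+1)^2·(91/7849); sign now -1
reciprocity: (91/7849) = +1·(7849/91) since 91 mod 4 = 3, 7849 mod 4 = 1; sign now -1
(7849/91) = (23/91)   [reduce mod 91]
reciprocity: (23/91) = -1·(91/23) since 23 mod 4 = 3, 91 mod 4 = 3; sign now +1
(91/23) = (22/23)   [reduce mod 23]
22 = 2^1·11; (2/23) = +1 since 23 mod 8 = 7, so (22/23) = (+1)^1·(11/23); sign now +1
reciprocity: (11/23) = -1·(23/11) since 11 mod 4 = 3, 23 mod 4 = 3; sign now -1
(23/11) = (1/11)   [reduce mod 11]
(1/11) = 1; final value = sign = -1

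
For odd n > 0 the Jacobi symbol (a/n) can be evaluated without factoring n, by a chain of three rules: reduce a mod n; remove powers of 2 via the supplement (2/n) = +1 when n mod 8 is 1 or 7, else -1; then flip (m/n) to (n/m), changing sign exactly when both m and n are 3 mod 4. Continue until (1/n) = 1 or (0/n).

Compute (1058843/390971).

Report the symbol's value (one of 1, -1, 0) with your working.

(1058843/390971): 1058843 mod 390971 = 276901, so (1058843/390971) = (276901/390971)
flip (276901/390971) -> (390971/276901): both odd, 276901 mod 4 = 1, 390971 mod 4 = 3, so the flip contributes +1; sign now +1
(390971/276901): 390971 mod 276901 = 114070, so (390971/276901) = (114070/276901)
factor out 2^1: 114070 = 2^1·57035; with 276901 mod 8 = 5, (2/276901) = -1; sign now -1; continue with (57035/276901)
flip (57035/276901) -> (276901/57035): both odd, 57035 mod 4 = 3, 276901 mod 4 = 1, so the flip contributes +1; sign now -1
(276901/57035): 276901 mod 57035 = 48761, so (276901/57035) = (48761/57035)
flip (48761/57035) -> (57035/48761): both odd, 48761 mod 4 = 1, 57035 mod 4 = 3, so the flip contributes +1; sign now -1
(57035/48761): 57035 mod 48761 = 8274, so (57035/48761) = (8274/48761)
factor out 2^1: 8274 = 2^1·4137; with 48761 mod 8 = 1, (2/48761) = +1; sign now -1; continue with (4137/48761)
flip (4137/48761) -> (48761/4137): both odd, 4137 mod 4 = 1, 48761 mod 4 = 1, so the flip contributes +1; sign now -1
(48761/4137): 48761 mod 4137 = 3254, so (48761/4137) = (3254/4137)
factor out 2^1: 3254 = 2^1·1627; with 4137 mod 8 = 1, (2/4137) = +1; sign now -1; continue with (1627/4137)
flip (1627/4137) -> (4137/1627): both odd, 1627 mod 4 = 3, 4137 mod 4 = 1, so the flip contributes +1; sign now -1
(4137/1627): 4137 mod 1627 = 883, so (4137/1627) = (883/1627)
flip (883/1627) -> (1627/883): both odd, 883 mod 4 = 3, 1627 mod 4 = 3, so the flip contributes -1; sign now +1
(1627/883): 1627 mod 883 = 744, so (1627/883) = (744/883)
factor out 2^3: 744 = 2^3·93; with 883 mod 8 = 3, (2/883) = -1; sign now -1; continue with (93/883)
flip (93/883) -> (883/93): both odd, 93 mod 4 = 1, 883 mod 4 = 3, so the flip contributes +1; sign now -1
(883/93): 883 mod 93 = 46, so (883/93) = (46/93)
factor out 2^1: 46 = 2^1·23; with 93 mod 8 = 5, (2/93) = -1; sign now +1; continue with (23/93)
flip (23/93) -> (93/23): both odd, 23 mod 4 = 3, 93 mod 4 = 1, so the flip contributes +1; sign now +1
(93/23): 93 mod 23 = 1, so (93/23) = (1/23)
reached (1/23) = 1, so the symbol is +1

1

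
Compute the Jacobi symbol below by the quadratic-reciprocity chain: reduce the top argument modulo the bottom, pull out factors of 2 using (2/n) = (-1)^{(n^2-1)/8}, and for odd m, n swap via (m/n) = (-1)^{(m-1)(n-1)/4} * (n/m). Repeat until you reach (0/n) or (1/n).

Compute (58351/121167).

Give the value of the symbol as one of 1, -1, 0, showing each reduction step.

1

reciprocity: (58351/121167) = -1·(121167/58351) since 58351 mod 4 = 3, 121167 mod 4 = 3; sign now -1
(121167/58351) = (4465/58351)   [reduce mod 58351]
reciprocity: (4465/58351) = +1·(58351/4465) since 4465 mod 4 = 1, 58351 mod 4 = 3; sign now -1
(58351/4465) = (306/4465)   [reduce mod 4465]
306 = 2^1·153; (2/4465) = +1 since 4465 mod 8 = 1, so (306/4465) = (+1)^1·(153/4465); sign now -1
reciprocity: (153/4465) = +1·(4465/153) since 153 mod 4 = 1, 4465 mod 4 = 1; sign now -1
(4465/153) = (28/153)   [reduce mod 153]
28 = 2^2·7; (2/153) = +1 since 153 mod 8 = 1, so (28/153) = (+1)^2·(7/153); sign now -1
reciprocity: (7/153) = +1·(153/7) since 7 mod 4 = 3, 153 mod 4 = 1; sign now -1
(153/7) = (6/7)   [reduce mod 7]
6 = 2^1·3; (2/7) = +1 since 7 mod 8 = 7, so (6/7) = (+1)^1·(3/7); sign now -1
reciprocity: (3/7) = -1·(7/3) since 3 mod 4 = 3, 7 mod 4 = 3; sign now +1
(7/3) = (1/3)   [reduce mod 3]
(1/3) = 1; final value = sign = +1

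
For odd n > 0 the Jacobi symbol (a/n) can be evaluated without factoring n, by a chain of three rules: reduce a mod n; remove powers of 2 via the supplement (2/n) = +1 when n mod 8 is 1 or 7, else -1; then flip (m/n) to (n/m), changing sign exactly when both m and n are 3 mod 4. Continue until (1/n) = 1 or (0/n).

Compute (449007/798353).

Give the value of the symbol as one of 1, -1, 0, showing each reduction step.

flip (449007/798353) -> (798353/449007): both odd, 449007 mod 4 = 3, 798353 mod 4 = 1, so the flip contributes +1; sign now +1
(798353/449007): 798353 mod 449007 = 349346, so (798353/449007) = (349346/449007)
factor out 2^1: 349346 = 2^1·174673; with 449007 mod 8 = 7, (2/449007) = +1; sign now +1; continue with (174673/449007)
flip (174673/449007) -> (449007/174673): both odd, 174673 mod 4 = 1, 449007 mod 4 = 3, so the flip contributes +1; sign now +1
(449007/174673): 449007 mod 174673 = 99661, so (449007/174673) = (99661/174673)
flip (99661/174673) -> (174673/99661): both odd, 99661 mod 4 = 1, 174673 mod 4 = 1, so the flip contributes +1; sign now +1
(174673/99661): 174673 mod 99661 = 75012, so (174673/99661) = (75012/99661)
factor out 2^2: 75012 = 2^2·18753; with 99661 mod 8 = 5, (2/99661) = -1; sign now +1; continue with (18753/99661)
flip (18753/99661) -> (99661/18753): both odd, 18753 mod 4 = 1, 99661 mod 4 = 1, so the flip contributes +1; sign now +1
(99661/18753): 99661 mod 18753 = 5896, so (99661/18753) = (5896/18753)
factor out 2^3: 5896 = 2^3·737; with 18753 mod 8 = 1, (2/18753) = +1; sign now +1; continue with (737/18753)
flip (737/18753) -> (18753/737): both odd, 737 mod 4 = 1, 18753 mod 4 = 1, so the flip contributes +1; sign now +1
(18753/737): 18753 mod 737 = 328, so (18753/737) = (328/737)
factor out 2^3: 328 = 2^3·41; with 737 mod 8 = 1, (2/737) = +1; sign now +1; continue with (41/737)
flip (41/737) -> (737/41): both odd, 41 mod 4 = 1, 737 mod 4 = 1, so the flip contributes +1; sign now +1
(737/41): 737 mod 41 = 40, so (737/41) = (40/41)
factor out 2^3: 40 = 2^3·5; with 41 mod 8 = 1, (2/41) = +1; sign now +1; continue with (5/41)
flip (5/41) -> (41/5): both odd, 5 mod 4 = 1, 41 mod 4 = 1, so the flip contributes +1; sign now +1
(41/5): 41 mod 5 = 1, so (41/5) = (1/5)
reached (1/5) = 1, so the symbol is +1

1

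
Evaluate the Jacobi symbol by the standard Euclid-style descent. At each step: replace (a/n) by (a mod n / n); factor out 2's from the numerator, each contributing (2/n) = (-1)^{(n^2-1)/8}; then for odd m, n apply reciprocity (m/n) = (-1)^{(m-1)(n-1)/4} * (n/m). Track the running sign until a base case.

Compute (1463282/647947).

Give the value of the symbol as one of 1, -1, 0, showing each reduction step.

(1463282/647947): 1463282 mod 647947 = 167388, so (1463282/647947) = (167388/647947)
factor out 2^2: 167388 = 2^2·41847; with 647947 mod 8 = 3, (2/647947) = -1; sign now +1; continue with (41847/647947)
flip (41847/647947) -> (647947/41847): both odd, 41847 mod 4 = 3, 647947 mod 4 = 3, so the flip contributes -1; sign now -1
(647947/41847): 647947 mod 41847 = 20242, so (647947/41847) = (20242/41847)
factor out 2^1: 20242 = 2^1·10121; with 41847 mod 8 = 7, (2/41847) = +1; sign now -1; continue with (10121/41847)
flip (10121/41847) -> (41847/10121): both odd, 10121 mod 4 = 1, 41847 mod 4 = 3, so the flip contributes +1; sign now -1
(41847/10121): 41847 mod 10121 = 1363, so (41847/10121) = (1363/10121)
flip (1363/10121) -> (10121/1363): both odd, 1363 mod 4 = 3, 10121 mod 4 = 1, so the flip contributes +1; sign now -1
(10121/1363): 10121 mod 1363 = 580, so (10121/1363) = (580/1363)
factor out 2^2: 580 = 2^2·145; with 1363 mod 8 = 3, (2/1363) = -1; sign now -1; continue with (145/1363)
flip (145/1363) -> (1363/145): both odd, 145 mod 4 = 1, 1363 mod 4 = 3, so the flip contributes +1; sign now -1
(1363/145): 1363 mod 145 = 58, so (1363/145) = (58/145)
factor out 2^1: 58 = 2^1·29; with 145 mod 8 = 1, (2/145) = +1; sign now -1; continue with (29/145)
flip (29/145) -> (145/29): both odd, 29 mod 4 = 1, 145 mod 4 = 1, so the flip contributes +1; sign now -1
(145/29): 145 mod 29 = 0, so (145/29) = (0/29)
reached (0/29); gcd(a, n) > 1, so (0/29) = 0 and the symbol is 0

0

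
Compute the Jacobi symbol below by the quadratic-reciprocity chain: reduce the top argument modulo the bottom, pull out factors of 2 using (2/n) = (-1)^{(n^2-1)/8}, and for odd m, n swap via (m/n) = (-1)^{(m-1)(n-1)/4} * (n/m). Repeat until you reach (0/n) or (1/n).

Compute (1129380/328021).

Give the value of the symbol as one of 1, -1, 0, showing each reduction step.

(1129380/328021): 1129380 mod 328021 = 145317, so (1129380/328021) = (145317/328021)
flip (145317/328021) -> (328021/145317): both odd, 145317 mod 4 = 1, 328021 mod 4 = 1, so the flip contributes +1; sign now +1
(328021/145317): 328021 mod 145317 = 37387, so (328021/145317) = (37387/145317)
flip (37387/145317) -> (145317/37387): both odd, 37387 mod 4 = 3, 145317 mod 4 = 1, so the flip contributes +1; sign now +1
(145317/37387): 145317 mod 37387 = 33156, so (145317/37387) = (33156/37387)
factor out 2^2: 33156 = 2^2·8289; with 37387 mod 8 = 3, (2/37387) = -1; sign now +1; continue with (8289/37387)
flip (8289/37387) -> (37387/8289): both odd, 8289 mod 4 = 1, 37387 mod 4 = 3, so the flip contributes +1; sign now +1
(37387/8289): 37387 mod 8289 = 4231, so (37387/8289) = (4231/8289)
flip (4231/8289) -> (8289/4231): both odd, 4231 mod 4 = 3, 8289 mod 4 = 1, so the flip contributes +1; sign now +1
(8289/4231): 8289 mod 4231 = 4058, so (8289/4231) = (4058/4231)
factor out 2^1: 4058 = 2^1·2029; with 4231 mod 8 = 7, (2/4231) = +1; sign now +1; continue with (2029/4231)
flip (2029/4231) -> (4231/2029): both odd, 2029 mod 4 = 1, 4231 mod 4 = 3, so the flip contributes +1; sign now +1
(4231/2029): 4231 mod 2029 = 173, so (4231/2029) = (173/2029)
flip (173/2029) -> (2029/173): both odd, 173 mod 4 = 1, 2029 mod 4 = 1, so the flip contributes +1; sign now +1
(2029/173): 2029 mod 173 = 126, so (2029/173) = (126/173)
factor out 2^1: 126 = 2^1·63; with 173 mod 8 = 5, (2/173) = -1; sign now -1; continue with (63/173)
flip (63/173) -> (173/63): both odd, 63 mod 4 = 3, 173 mod 4 = 1, so the flip contributes +1; sign now -1
(173/63): 173 mod 63 = 47, so (173/63) = (47/63)
flip (47/63) -> (63/47): both odd, 47 mod 4 = 3, 63 mod 4 = 3, so the flip contributes -1; sign now +1
(63/47): 63 mod 47 = 16, so (63/47) = (16/47)
factor out 2^4: 16 = 2^4·1; with 47 mod 8 = 7, (2/47) = +1; sign now +1; continue with (1/47)
reached (1/47) = 1, so the symbol is +1

1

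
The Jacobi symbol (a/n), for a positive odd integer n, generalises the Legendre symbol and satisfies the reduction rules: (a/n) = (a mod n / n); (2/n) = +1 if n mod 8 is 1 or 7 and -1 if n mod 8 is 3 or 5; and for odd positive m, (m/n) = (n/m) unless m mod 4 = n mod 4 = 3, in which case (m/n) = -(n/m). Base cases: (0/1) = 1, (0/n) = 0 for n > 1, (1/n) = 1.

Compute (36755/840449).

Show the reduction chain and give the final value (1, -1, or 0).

flip (36755/840449) -> (840449/36755): both odd, 36755 mod 4 = 3, 840449 mod 4 = 1, so the flip contributes +1; sign now +1
(840449/36755): 840449 mod 36755 = 31839, so (840449/36755) = (31839/36755)
flip (31839/36755) -> (36755/31839): both odd, 31839 mod 4 = 3, 36755 mod 4 = 3, so the flip contributes -1; sign now -1
(36755/31839): 36755 mod 31839 = 4916, so (36755/31839) = (4916/31839)
factor out 2^2: 4916 = 2^2·1229; with 31839 mod 8 = 7, (2/31839) = +1; sign now -1; continue with (1229/31839)
flip (1229/31839) -> (31839/1229): both odd, 1229 mod 4 = 1, 31839 mod 4 = 3, so the flip contributes +1; sign now -1
(31839/1229): 31839 mod 1229 = 1114, so (31839/1229) = (1114/1229)
factor out 2^1: 1114 = 2^1·557; with 1229 mod 8 = 5, (2/1229) = -1; sign now +1; continue with (557/1229)
flip (557/1229) -> (1229/557): both odd, 557 mod 4 = 1, 1229 mod 4 = 1, so the flip contributes +1; sign now +1
(1229/557): 1229 mod 557 = 115, so (1229/557) = (115/557)
flip (115/557) -> (557/115): both odd, 115 mod 4 = 3, 557 mod 4 = 1, so the flip contributes +1; sign now +1
(557/115): 557 mod 115 = 97, so (557/115) = (97/115)
flip (97/115) -> (115/97): both odd, 97 mod 4 = 1, 115 mod 4 = 3, so the flip contributes +1; sign now +1
(115/97): 115 mod 97 = 18, so (115/97) = (18/97)
factor out 2^1: 18 = 2^1·9; with 97 mod 8 = 1, (2/97) = +1; sign now +1; continue with (9/97)
flip (9/97) -> (97/9): both odd, 9 mod 4 = 1, 97 mod 4 = 1, so the flip contributes +1; sign now +1
(97/9): 97 mod 9 = 7, so (97/9) = (7/9)
flip (7/9) -> (9/7): both odd, 7 mod 4 = 3, 9 mod 4 = 1, so the flip contributes +1; sign now +1
(9/7): 9 mod 7 = 2, so (9/7) = (2/7)
factor out 2^1: 2 = 2^1·1; with 7 mod 8 = 7, (2/7) = +1; sign now +1; continue with (1/7)
reached (1/7) = 1, so the symbol is +1

1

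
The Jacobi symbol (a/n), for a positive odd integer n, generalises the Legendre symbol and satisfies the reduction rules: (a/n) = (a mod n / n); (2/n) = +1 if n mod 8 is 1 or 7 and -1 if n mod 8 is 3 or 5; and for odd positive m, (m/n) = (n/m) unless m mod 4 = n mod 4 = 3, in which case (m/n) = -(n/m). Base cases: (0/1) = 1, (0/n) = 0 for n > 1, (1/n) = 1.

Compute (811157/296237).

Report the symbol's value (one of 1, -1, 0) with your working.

(811157/296237) = (218683/296237)   [reduce mod 296237]
reciprocity: (218683/296237) = +1·(296237/218683) since 218683 mod 4 = 3, 296237 mod 4 = 1; sign now +1
(296237/218683) = (77554/218683)   [reduce mod 218683]
77554 = 2^1·38777; (2/218683) = -1 since 218683 mod 8 = 3, so (77554/218683) = (-1)^1·(38777/218683); sign now -1
reciprocity: (38777/218683) = +1·(218683/38777) since 38777 mod 4 = 1, 218683 mod 4 = 3; sign now -1
(218683/38777) = (24798/38777)   [reduce mod 38777]
24798 = 2^1·12399; (2/38777) = +1 since 38777 mod 8 = 1, so (24798/38777) = (+1)^1·(12399/38777); sign now -1
reciprocity: (12399/38777) = +1·(38777/12399) since 12399 mod 4 = 3, 38777 mod 4 = 1; sign now -1
(38777/12399) = (1580/12399)   [reduce mod 12399]
1580 = 2^2·395; (2/12399) = +1 since 12399 mod 8 = 7, so (1580/12399) = (+1)^2·(395/12399); sign now -1
reciprocity: (395/12399) = -1·(12399/395) since 395 mod 4 = 3, 12399 mod 4 = 3; sign now +1
(12399/395) = (154/395)   [reduce mod 395]
154 = 2^1·77; (2/395) = -1 since 395 mod 8 = 3, so (154/395) = (-1)^1·(77/395); sign now -1
reciprocity: (77/395) = +1·(395/77) since 77 mod 4 = 1, 395 mod 4 = 3; sign now -1
(395/77) = (10/77)   [reduce mod 77]
10 = 2^1·5; (2/77) = -1 since 77 mod 8 = 5, so (10/77) = (-1)^1·(5/77); sign now +1
reciprocity: (5/77) = +1·(77/5) since 5 mod 4 = 1, 77 mod 4 = 1; sign now +1
(77/5) = (2/5)   [reduce mod 5]
2 = 2^1·1; (2/5) = -1 since 5 mod 8 = 5, so (2/5) = (-1)^1·(1/5); sign now -1
(1/5) = 1; final value = sign = -1

-1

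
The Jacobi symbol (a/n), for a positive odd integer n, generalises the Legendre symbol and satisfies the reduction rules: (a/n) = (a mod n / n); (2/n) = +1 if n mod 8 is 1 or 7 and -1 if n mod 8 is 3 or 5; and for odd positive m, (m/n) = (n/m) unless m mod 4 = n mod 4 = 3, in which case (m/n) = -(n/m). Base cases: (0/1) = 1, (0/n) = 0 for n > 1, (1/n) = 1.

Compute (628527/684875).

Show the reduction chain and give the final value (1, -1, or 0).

reciprocity: (628527/684875) = -1·(684875/628527) since 628527 mod 4 = 3, 684875 mod 4 = 3; sign now -1
(684875/628527) = (56348/628527)   [reduce mod 628527]
56348 = 2^2·14087; (2/628527) = +1 since 628527 mod 8 = 7, so (56348/628527) = (+1)^2·(14087/628527); sign now -1
reciprocity: (14087/628527) = -1·(628527/14087) since 14087 mod 4 = 3, 628527 mod 4 = 3; sign now +1
(628527/14087) = (8699/14087)   [reduce mod 14087]
reciprocity: (8699/14087) = -1·(14087/8699) since 8699 mod 4 = 3, 14087 mod 4 = 3; sign now -1
(14087/8699) = (5388/8699)   [reduce mod 8699]
5388 = 2^2·1347; (2/8699) = -1 since 8699 mod 8 = 3, so (5388/8699) = (-1)^2·(1347/8699); sign now -1
reciprocity: (1347/8699) = -1·(8699/1347) since 1347 mod 4 = 3, 8699 mod 4 = 3; sign now +1
(8699/1347) = (617/1347)   [reduce mod 1347]
reciprocity: (617/1347) = +1·(1347/617) since 617 mod 4 = 1, 1347 mod 4 = 3; sign now +1
(1347/617) = (113/617)   [reduce mod 617]
reciprocity: (113/617) = +1·(617/113) since 113 mod 4 = 1, 617 mod 4 = 1; sign now +1
(617/113) = (52/113)   [reduce mod 113]
52 = 2^2·13; (2/113) = +1 since 113 mod 8 = 1, so (52/113) = (+1)^2·(13/113); sign now +1
reciprocity: (13/113) = +1·(113/13) since 13 mod 4 = 1, 113 mod 4 = 1; sign now +1
(113/13) = (9/13)   [reduce mod 13]
reciprocity: (9/13) = +1·(13/9) since 9 mod 4 = 1, 13 mod 4 = 1; sign now +1
(13/9) = (4/9)   [reduce mod 9]
4 = 2^2·1; (2/9) = +1 since 9 mod 8 = 1, so (4/9) = (+1)^2·(1/9); sign now +1
(1/9) = 1; final value = sign = +1

1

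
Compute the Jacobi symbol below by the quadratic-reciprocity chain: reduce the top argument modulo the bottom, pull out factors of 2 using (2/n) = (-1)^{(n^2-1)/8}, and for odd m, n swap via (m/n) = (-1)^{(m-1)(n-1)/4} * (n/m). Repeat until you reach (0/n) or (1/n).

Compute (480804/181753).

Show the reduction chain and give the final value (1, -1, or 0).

-1

(480804/181753): 480804 mod 181753 = 117298, so (480804/181753) = (117298/181753)
factor out 2^1: 117298 = 2^1·58649; with 181753 mod 8 = 1, (2/181753) = +1; sign now +1; continue with (58649/181753)
flip (58649/181753) -> (181753/58649): both odd, 58649 mod 4 = 1, 181753 mod 4 = 1, so the flip contributes +1; sign now +1
(181753/58649): 181753 mod 58649 = 5806, so (181753/58649) = (5806/58649)
factor out 2^1: 5806 = 2^1·2903; with 58649 mod 8 = 1, (2/58649) = +1; sign now +1; continue with (2903/58649)
flip (2903/58649) -> (58649/2903): both odd, 2903 mod 4 = 3, 58649 mod 4 = 1, so the flip contributes +1; sign now +1
(58649/2903): 58649 mod 2903 = 589, so (58649/2903) = (589/2903)
flip (589/2903) -> (2903/589): both odd, 589 mod 4 = 1, 2903 mod 4 = 3, so the flip contributes +1; sign now +1
(2903/589): 2903 mod 589 = 547, so (2903/589) = (547/589)
flip (547/589) -> (589/547): both odd, 547 mod 4 = 3, 589 mod 4 = 1, so the flip contributes +1; sign now +1
(589/547): 589 mod 547 = 42, so (589/547) = (42/547)
factor out 2^1: 42 = 2^1·21; with 547 mod 8 = 3, (2/547) = -1; sign now -1; continue with (21/547)
flip (21/547) -> (547/21): both odd, 21 mod 4 = 1, 547 mod 4 = 3, so the flip contributes +1; sign now -1
(547/21): 547 mod 21 = 1, so (547/21) = (1/21)
reached (1/21) = 1, so the symbol is -1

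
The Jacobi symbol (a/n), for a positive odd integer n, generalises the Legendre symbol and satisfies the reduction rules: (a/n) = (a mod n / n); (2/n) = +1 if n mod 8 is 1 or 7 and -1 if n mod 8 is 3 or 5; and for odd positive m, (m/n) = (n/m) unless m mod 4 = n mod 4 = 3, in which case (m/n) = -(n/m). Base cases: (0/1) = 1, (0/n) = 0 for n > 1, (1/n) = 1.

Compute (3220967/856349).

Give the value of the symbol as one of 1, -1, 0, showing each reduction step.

1

(3220967/856349): 3220967 mod 856349 = 651920, so (3220967/856349) = (651920/856349)
factor out 2^4: 651920 = 2^4·40745; with 856349 mod 8 = 5, (2/856349) = -1; sign now +1; continue with (40745/856349)
flip (40745/856349) -> (856349/40745): both odd, 40745 mod 4 = 1, 856349 mod 4 = 1, so the flip contributes +1; sign now +1
(856349/40745): 856349 mod 40745 = 704, so (856349/40745) = (704/40745)
factor out 2^6: 704 = 2^6·11; with 40745 mod 8 = 1, (2/40745) = +1; sign now +1; continue with (11/40745)
flip (11/40745) -> (40745/11): both odd, 11 mod 4 = 3, 40745 mod 4 = 1, so the flip contributes +1; sign now +1
(40745/11): 40745 mod 11 = 1, so (40745/11) = (1/11)
reached (1/11) = 1, so the symbol is +1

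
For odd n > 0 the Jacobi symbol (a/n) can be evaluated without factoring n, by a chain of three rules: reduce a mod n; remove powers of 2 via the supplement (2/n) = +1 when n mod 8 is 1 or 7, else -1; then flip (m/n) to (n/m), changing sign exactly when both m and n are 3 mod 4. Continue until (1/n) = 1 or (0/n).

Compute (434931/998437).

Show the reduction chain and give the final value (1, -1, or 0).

reciprocity: (434931/998437) = +1·(998437/434931) since 434931 mod 4 = 3, 998437 mod 4 = 1; sign now +1
(998437/434931) = (128575/434931)   [reduce mod 434931]
reciprocity: (128575/434931) = -1·(434931/128575) since 128575 mod 4 = 3, 434931 mod 4 = 3; sign now -1
(434931/128575) = (49206/128575)   [reduce mod 128575]
49206 = 2^1·24603; (2/128575) = +1 since 128575 mod 8 = 7, so (49206/128575) = (+1)^1·(24603/128575); sign now -1
reciprocity: (24603/128575) = -1·(128575/24603) since 24603 mod 4 = 3, 128575 mod 4 = 3; sign now +1
(128575/24603) = (5560/24603)   [reduce mod 24603]
5560 = 2^3·695; (2/24603) = -1 since 24603 mod 8 = 3, so (5560/24603) = (-1)^3·(695/24603); sign now -1
reciprocity: (695/24603) = -1·(24603/695) since 695 mod 4 = 3, 24603 mod 4 = 3; sign now +1
(24603/695) = (278/695)   [reduce mod 695]
278 = 2^1·139; (2/695) = +1 since 695 mod 8 = 7, so (278/695) = (+1)^1·(139/695); sign now +1
reciprocity: (139/695) = -1·(695/139) since 139 mod 4 = 3, 695 mod 4 = 3; sign now -1
(695/139) = (0/139)   [reduce mod 139]
(0/139) = 0   [gcd(a, n) > 1]; final value = 0

0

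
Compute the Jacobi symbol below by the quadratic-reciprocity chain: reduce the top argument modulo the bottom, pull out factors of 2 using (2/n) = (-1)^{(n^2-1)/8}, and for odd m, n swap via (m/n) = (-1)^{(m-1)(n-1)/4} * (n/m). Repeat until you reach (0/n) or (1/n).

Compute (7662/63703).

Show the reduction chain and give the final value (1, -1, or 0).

factor out 2^1: 7662 = 2^1·3831; with 63703 mod 8 = 7, (2/63703) = +1; sign now +1; continue with (3831/63703)
flip (3831/63703) -> (63703/3831): both odd, 3831 mod 4 = 3, 63703 mod 4 = 3, so the flip contributes -1; sign now -1
(63703/3831): 63703 mod 3831 = 2407, so (63703/3831) = (2407/3831)
flip (2407/3831) -> (3831/2407): both odd, 2407 mod 4 = 3, 3831 mod 4 = 3, so the flip contributes -1; sign now +1
(3831/2407): 3831 mod 2407 = 1424, so (3831/2407) = (1424/2407)
factor out 2^4: 1424 = 2^4·89; with 2407 mod 8 = 7, (2/2407) = +1; sign now +1; continue with (89/2407)
flip (89/2407) -> (2407/89): both odd, 89 mod 4 = 1, 2407 mod 4 = 3, so the flip contributes +1; sign now +1
(2407/89): 2407 mod 89 = 4, so (2407/89) = (4/89)
factor out 2^2: 4 = 2^2·1; with 89 mod 8 = 1, (2/89) = +1; sign now +1; continue with (1/89)
reached (1/89) = 1, so the symbol is +1

1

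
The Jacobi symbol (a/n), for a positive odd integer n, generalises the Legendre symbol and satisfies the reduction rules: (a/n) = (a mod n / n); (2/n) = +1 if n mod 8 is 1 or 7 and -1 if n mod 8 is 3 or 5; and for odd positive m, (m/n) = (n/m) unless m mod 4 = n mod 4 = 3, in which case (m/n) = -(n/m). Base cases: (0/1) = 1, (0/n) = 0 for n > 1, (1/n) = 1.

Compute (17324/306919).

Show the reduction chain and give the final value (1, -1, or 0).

1

factor out 2^2: 17324 = 2^2·4331; with 306919 mod 8 = 7, (2/306919) = +1; sign now +1; continue with (4331/306919)
flip (4331/306919) -> (306919/4331): both odd, 4331 mod 4 = 3, 306919 mod 4 = 3, so the flip contributes -1; sign now -1
(306919/4331): 306919 mod 4331 = 3749, so (306919/4331) = (3749/4331)
flip (3749/4331) -> (4331/3749): both odd, 3749 mod 4 = 1, 4331 mod 4 = 3, so the flip contributes +1; sign now -1
(4331/3749): 4331 mod 3749 = 582, so (4331/3749) = (582/3749)
factor out 2^1: 582 = 2^1·291; with 3749 mod 8 = 5, (2/3749) = -1; sign now +1; continue with (291/3749)
flip (291/3749) -> (3749/291): both odd, 291 mod 4 = 3, 3749 mod 4 = 1, so the flip contributes +1; sign now +1
(3749/291): 3749 mod 291 = 257, so (3749/291) = (257/291)
flip (257/291) -> (291/257): both odd, 257 mod 4 = 1, 291 mod 4 = 3, so the flip contributes +1; sign now +1
(291/257): 291 mod 257 = 34, so (291/257) = (34/257)
factor out 2^1: 34 = 2^1·17; with 257 mod 8 = 1, (2/257) = +1; sign now +1; continue with (17/257)
flip (17/257) -> (257/17): both odd, 17 mod 4 = 1, 257 mod 4 = 1, so the flip contributes +1; sign now +1
(257/17): 257 mod 17 = 2, so (257/17) = (2/17)
factor out 2^1: 2 = 2^1·1; with 17 mod 8 = 1, (2/17) = +1; sign now +1; continue with (1/17)
reached (1/17) = 1, so the symbol is +1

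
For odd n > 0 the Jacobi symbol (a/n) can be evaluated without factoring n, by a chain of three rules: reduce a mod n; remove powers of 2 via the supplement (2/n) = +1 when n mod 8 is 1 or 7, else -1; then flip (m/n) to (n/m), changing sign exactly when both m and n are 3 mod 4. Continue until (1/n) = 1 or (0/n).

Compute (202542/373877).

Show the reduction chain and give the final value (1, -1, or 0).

1

factor out 2^1: 202542 = 2^1·101271; with 373877 mod 8 = 5, (2/373877) = -1; sign now -1; continue with (101271/373877)
flip (101271/373877) -> (373877/101271): both odd, 101271 mod 4 = 3, 373877 mod 4 = 1, so the flip contributes +1; sign now -1
(373877/101271): 373877 mod 101271 = 70064, so (373877/101271) = (70064/101271)
factor out 2^4: 70064 = 2^4·4379; with 101271 mod 8 = 7, (2/101271) = +1; sign now -1; continue with (4379/101271)
flip (4379/101271) -> (101271/4379): both odd, 4379 mod 4 = 3, 101271 mod 4 = 3, so the flip contributes -1; sign now +1
(101271/4379): 101271 mod 4379 = 554, so (101271/4379) = (554/4379)
factor out 2^1: 554 = 2^1·277; with 4379 mod 8 = 3, (2/4379) = -1; sign now -1; continue with (277/4379)
flip (277/4379) -> (4379/277): both odd, 277 mod 4 = 1, 4379 mod 4 = 3, so the flip contributes +1; sign now -1
(4379/277): 4379 mod 277 = 224, so (4379/277) = (224/277)
factor out 2^5: 224 = 2^5·7; with 277 mod 8 = 5, (2/277) = -1; sign now +1; continue with (7/277)
flip (7/277) -> (277/7): both odd, 7 mod 4 = 3, 277 mod 4 = 1, so the flip contributes +1; sign now +1
(277/7): 277 mod 7 = 4, so (277/7) = (4/7)
factor out 2^2: 4 = 2^2·1; with 7 mod 8 = 7, (2/7) = +1; sign now +1; continue with (1/7)
reached (1/7) = 1, so the symbol is +1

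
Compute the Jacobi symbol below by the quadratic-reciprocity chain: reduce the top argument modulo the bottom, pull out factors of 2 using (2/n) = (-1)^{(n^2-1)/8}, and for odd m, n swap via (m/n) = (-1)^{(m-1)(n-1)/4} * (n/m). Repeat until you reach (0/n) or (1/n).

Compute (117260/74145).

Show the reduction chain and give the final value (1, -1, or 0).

(117260/74145): 117260 mod 74145 = 43115, so (117260/74145) = (43115/74145)
flip (43115/74145) -> (74145/43115): both odd, 43115 mod 4 = 3, 74145 mod 4 = 1, so the flip contributes +1; sign now +1
(74145/43115): 74145 mod 43115 = 31030, so (74145/43115) = (31030/43115)
factor out 2^1: 31030 = 2^1·15515; with 43115 mod 8 = 3, (2/43115) = -1; sign now -1; continue with (15515/43115)
flip (15515/43115) -> (43115/15515): both odd, 15515 mod 4 = 3, 43115 mod 4 = 3, so the flip contributes -1; sign now +1
(43115/15515): 43115 mod 15515 = 12085, so (43115/15515) = (12085/15515)
flip (12085/15515) -> (15515/12085): both odd, 12085 mod 4 = 1, 15515 mod 4 = 3, so the flip contributes +1; sign now +1
(15515/12085): 15515 mod 12085 = 3430, so (15515/12085) = (3430/12085)
factor out 2^1: 3430 = 2^1·1715; with 12085 mod 8 = 5, (2/12085) = -1; sign now -1; continue with (1715/12085)
flip (1715/12085) -> (12085/1715): both odd, 1715 mod 4 = 3, 12085 mod 4 = 1, so the flip contributes +1; sign now -1
(12085/1715): 12085 mod 1715 = 80, so (12085/1715) = (80/1715)
factor out 2^4: 80 = 2^4·5; with 1715 mod 8 = 3, (2/1715) = -1; sign now -1; continue with (5/1715)
flip (5/1715) -> (1715/5): both odd, 5 mod 4 = 1, 1715 mod 4 = 3, so the flip contributes +1; sign now -1
(1715/5): 1715 mod 5 = 0, so (1715/5) = (0/5)
reached (0/5); gcd(a, n) > 1, so (0/5) = 0 and the symbol is 0

0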